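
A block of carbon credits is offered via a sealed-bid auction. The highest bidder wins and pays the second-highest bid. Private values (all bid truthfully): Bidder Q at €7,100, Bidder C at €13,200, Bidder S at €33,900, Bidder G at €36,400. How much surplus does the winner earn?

Sorted high to low: Bidder G €36,400 > Bidder S €33,900 > Bidder C €13,200 > Bidder Q €7,100.
Bidder G wins with the top bid and pays the second-highest, €33,900.
Surplus = €36,400 − €33,900 = €2,500.

€2,500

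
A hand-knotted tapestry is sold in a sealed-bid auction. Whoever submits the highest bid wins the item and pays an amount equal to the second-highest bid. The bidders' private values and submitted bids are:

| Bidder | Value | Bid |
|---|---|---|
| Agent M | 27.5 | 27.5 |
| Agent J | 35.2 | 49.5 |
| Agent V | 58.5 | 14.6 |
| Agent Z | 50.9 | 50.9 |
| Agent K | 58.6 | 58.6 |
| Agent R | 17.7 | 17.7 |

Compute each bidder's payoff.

Payoffs: Agent M 0.0, Agent J 0.0, Agent V 0.0, Agent Z 0.0, Agent K 7.7, Agent R 0.0.

Sorted high to low: Agent K 58.6; Agent Z 50.9; Agent J 49.5; Agent M 27.5; Agent R 17.7; Agent V 14.6.
Agent K has the top bid and wins; the price is the second-highest bid, 50.9.
Agent K's payoff = 58.6 − 50.9 = 7.7. All other bidders lose, so their payoff is 0.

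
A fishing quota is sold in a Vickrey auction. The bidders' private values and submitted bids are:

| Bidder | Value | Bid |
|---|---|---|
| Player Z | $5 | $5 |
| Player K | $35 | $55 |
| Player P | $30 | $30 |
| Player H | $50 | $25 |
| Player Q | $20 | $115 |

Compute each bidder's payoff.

Player Z $0, Player K $0, Player P $0, Player H $0, Player Q -$35.

Ordered from highest: Player Q $115; Player K $55; Player P $30; Player H $25; Player Z $5.
Player Q has the top bid and wins; the price is the second-highest bid, $55.
Player Q's payoff = $20 − $55 = -$35. All other bidders lose, so their payoff is 0.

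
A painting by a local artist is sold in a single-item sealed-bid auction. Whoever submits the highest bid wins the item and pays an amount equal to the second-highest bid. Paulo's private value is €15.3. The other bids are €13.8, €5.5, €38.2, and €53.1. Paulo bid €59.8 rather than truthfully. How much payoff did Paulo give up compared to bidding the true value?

Regret: €37.8.

The highest competing bid is €53.1.
Bidding truthfully at €15.3: the top bid is €53.1 (a rival), so Paulo loses. Payoff = €0.0.
Bidding €59.8: Paulo has the top bid, wins, and pays the second-highest bid €53.1. Payoff = €15.3 − €53.1 = -€37.8.
Regret = truthful payoff − actual payoff = €0.0 − -€37.8 = €37.8.
Deviating from a truthful bid can only lose payoff in a second-price auction — never gain.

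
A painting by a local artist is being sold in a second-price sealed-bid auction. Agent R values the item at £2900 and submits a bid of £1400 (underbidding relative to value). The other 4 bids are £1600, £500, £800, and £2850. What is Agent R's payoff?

Agent R's payoff: £0.

Highest competing bid: £2850.
Agent R's bid £1400 is not the highest, so Agent R loses, pays nothing, and earns zero payoff.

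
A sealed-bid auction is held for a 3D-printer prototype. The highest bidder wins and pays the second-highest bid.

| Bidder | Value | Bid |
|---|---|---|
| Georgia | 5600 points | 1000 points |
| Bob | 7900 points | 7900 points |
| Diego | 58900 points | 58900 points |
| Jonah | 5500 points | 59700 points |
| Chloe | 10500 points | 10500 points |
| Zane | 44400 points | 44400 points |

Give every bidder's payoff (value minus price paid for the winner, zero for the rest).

Ordered from highest: Jonah 59700 points; Diego 58900 points; Zane 44400 points; Chloe 10500 points; Bob 7900 points; Georgia 1000 points.
Jonah has the top bid and wins; the price is the second-highest bid, 58900 points.
Jonah's payoff = 5500 points − 58900 points = -53400 points. All other bidders lose, so their payoff is 0.

Payoffs: Georgia 0 points, Bob 0 points, Diego 0 points, Jonah -53400 points, Chloe 0 points, Zane 0 points.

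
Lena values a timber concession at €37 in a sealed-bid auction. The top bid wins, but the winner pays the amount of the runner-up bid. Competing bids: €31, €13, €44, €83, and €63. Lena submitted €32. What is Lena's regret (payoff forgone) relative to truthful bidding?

The highest competing bid is €83.
Bidding truthfully at €37: the top bid is €83 (a rival), so Lena loses. Payoff = €0.
Bidding €32: the top bid is €83 (a rival), so Lena loses. Payoff = €0.
Regret = truthful payoff − actual payoff = €0 − €0 = €0.
The bid only affects whether you win, not the price — here both bids land on the same side of the top rival bid, so the deviation is payoff-neutral.

Payoff forgone: €0.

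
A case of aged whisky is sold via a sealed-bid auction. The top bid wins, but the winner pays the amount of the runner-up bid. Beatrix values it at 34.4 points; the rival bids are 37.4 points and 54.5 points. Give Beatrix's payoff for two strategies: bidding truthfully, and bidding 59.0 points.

Truthful: 0.0 points; alternative: -20.1 points.

The highest competing bid is 54.5 points.
Bidding truthfully at 34.4 points: the top bid is 54.5 points (a rival), so Beatrix loses. Payoff = 0.0 points.
Bidding 59.0 points: Beatrix has the top bid, wins, and pays the second-highest bid 54.5 points. Payoff = 34.4 points − 54.5 points = -20.1 points.
Deviating from a truthful bid can only lose payoff in a second-price auction — never gain.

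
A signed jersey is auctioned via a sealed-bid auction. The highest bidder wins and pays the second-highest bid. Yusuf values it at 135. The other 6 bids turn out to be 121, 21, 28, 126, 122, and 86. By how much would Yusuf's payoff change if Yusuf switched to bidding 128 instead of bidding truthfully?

The highest competing bid is 126.
Bidding truthfully at 135: Yusuf has the top bid, wins, and pays the second-highest bid 126. Payoff = 135 − 126 = 9.
Bidding 128: Yusuf has the top bid, wins, and pays the second-highest bid 126. Payoff = 135 − 126 = 9.
Change = 9 − 9 = 0.
The bid only affects whether you win, not the price — here both bids land on the same side of the top rival bid, so the deviation is payoff-neutral.

0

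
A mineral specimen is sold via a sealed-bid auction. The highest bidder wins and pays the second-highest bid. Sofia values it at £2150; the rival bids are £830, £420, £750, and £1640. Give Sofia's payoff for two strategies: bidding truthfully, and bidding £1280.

(a) £510  (b) £0

The highest competing bid is £1640.
Bidding truthfully at £2150: Sofia has the top bid, wins, and pays the second-highest bid £1640. Payoff = £2150 − £1640 = £510.
Bidding £1280: the top bid is £1640 (a rival), so Sofia loses. Payoff = £0.
Deviating from a truthful bid can only lose payoff in a second-price auction — never gain.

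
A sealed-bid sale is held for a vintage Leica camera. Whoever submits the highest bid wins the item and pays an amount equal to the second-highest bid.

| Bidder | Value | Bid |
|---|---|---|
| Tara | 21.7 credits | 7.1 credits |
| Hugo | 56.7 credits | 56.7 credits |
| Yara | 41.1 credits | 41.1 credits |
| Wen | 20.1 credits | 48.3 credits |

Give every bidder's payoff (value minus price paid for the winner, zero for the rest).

Tara 0.0 credits, Hugo 8.4 credits, Yara 0.0 credits, Wen 0.0 credits.

Bids in descending order: Hugo 56.7 credits; Wen 48.3 credits; Yara 41.1 credits; Tara 7.1 credits.
Hugo has the top bid and wins; the price is the second-highest bid, 48.3 credits.
Hugo's payoff = 56.7 credits − 48.3 credits = 8.4 credits. All other bidders lose, so their payoff is 0.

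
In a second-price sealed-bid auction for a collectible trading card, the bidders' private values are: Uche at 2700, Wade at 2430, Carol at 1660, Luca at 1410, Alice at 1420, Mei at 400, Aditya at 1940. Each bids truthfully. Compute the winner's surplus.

Ordered from highest: Uche 2700, then Wade 2430, then Aditya 1940, then Carol 1660, then Alice 1420, then Luca 1410, then Mei 400.
Uche wins with the top bid and pays the second-highest, 2430.
Surplus = 2700 − 2430 = 270.

270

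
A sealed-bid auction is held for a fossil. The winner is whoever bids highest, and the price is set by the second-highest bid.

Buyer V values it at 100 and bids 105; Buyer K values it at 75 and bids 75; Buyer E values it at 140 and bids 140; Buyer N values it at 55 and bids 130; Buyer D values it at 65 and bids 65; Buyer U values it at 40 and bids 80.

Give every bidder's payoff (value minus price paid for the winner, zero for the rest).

Ordered from highest: Buyer E 140 > Buyer N 130 > Buyer V 105 > Buyer U 80 > Buyer K 75 > Buyer D 65.
Buyer E has the top bid and wins; the price is the second-highest bid, 130.
Buyer E's payoff = 140 − 130 = 10. All other bidders lose, so their payoff is 0.

Buyer V 0, Buyer K 0, Buyer E 10, Buyer N 0, Buyer D 0, Buyer U 0.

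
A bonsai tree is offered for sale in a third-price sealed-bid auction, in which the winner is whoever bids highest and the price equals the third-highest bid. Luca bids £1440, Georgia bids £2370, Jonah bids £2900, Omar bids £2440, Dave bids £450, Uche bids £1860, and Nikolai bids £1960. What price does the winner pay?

Ordered from highest: Jonah £2900 > Omar £2440 > Georgia £2370 > Nikolai £1960 > Uche £1860 > Luca £1440 > Dave £450.
Jonah is the highest bidder, so Jonah wins.
Under the third-price rule, the price is the third-highest bid: £2370.

Price paid: £2370.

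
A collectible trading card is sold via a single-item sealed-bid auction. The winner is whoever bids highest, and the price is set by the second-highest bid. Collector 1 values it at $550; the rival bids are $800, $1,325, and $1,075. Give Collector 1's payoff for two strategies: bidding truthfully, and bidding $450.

(a) $0  (b) $0

The highest competing bid is $1,325.
Bidding truthfully at $550: the top bid is $1,325 (a rival), so Collector 1 loses. Payoff = $0.
Bidding $450: the top bid is $1,325 (a rival), so Collector 1 loses. Payoff = $0.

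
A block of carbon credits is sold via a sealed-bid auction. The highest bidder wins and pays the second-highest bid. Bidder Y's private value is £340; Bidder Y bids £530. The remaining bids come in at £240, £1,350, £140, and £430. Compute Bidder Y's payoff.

£0

Highest competing bid: £1,350.
Bidder Y's bid £530 is not the highest, so Bidder Y loses, pays nothing, and earns zero payoff.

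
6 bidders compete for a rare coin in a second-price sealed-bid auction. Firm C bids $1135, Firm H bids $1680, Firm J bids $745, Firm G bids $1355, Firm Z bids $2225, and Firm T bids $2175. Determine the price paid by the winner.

Sorted high to low: Firm Z $2225; Firm T $2175; Firm H $1680; Firm G $1355; Firm C $1135; Firm J $745.
Firm Z has the highest bid, so Firm Z wins.
The second-highest bid is $2175, so that is what Firm Z pays.

$2175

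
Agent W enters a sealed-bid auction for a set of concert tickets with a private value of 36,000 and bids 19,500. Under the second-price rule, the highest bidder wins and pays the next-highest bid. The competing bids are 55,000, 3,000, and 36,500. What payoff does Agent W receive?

Highest competing bid: 55,000.
Agent W's bid 19,500 is not the highest, so Agent W loses, pays nothing, and earns zero payoff.

Agent W's payoff: 0.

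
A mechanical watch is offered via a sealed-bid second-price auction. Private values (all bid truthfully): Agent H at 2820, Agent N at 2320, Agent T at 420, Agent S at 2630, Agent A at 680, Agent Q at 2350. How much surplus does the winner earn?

190

Bids in descending order: Agent H 2820, then Agent S 2630, then Agent Q 2350, then Agent N 2320, then Agent A 680, then Agent T 420.
Agent H wins with the top bid and pays the second-highest, 2630.
Surplus = 2820 − 2630 = 190.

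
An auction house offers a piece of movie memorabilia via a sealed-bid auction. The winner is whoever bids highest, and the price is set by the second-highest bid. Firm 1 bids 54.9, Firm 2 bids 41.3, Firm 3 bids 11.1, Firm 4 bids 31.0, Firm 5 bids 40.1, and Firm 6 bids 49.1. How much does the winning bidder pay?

Ranking the bids: Firm 1 54.9, then Firm 6 49.1, then Firm 2 41.3, then Firm 5 40.1, then Firm 4 31.0, then Firm 3 11.1.
Firm 1 has the highest bid, so Firm 1 wins.
The second-highest bid is 49.1, so that is what Firm 1 pays.

49.1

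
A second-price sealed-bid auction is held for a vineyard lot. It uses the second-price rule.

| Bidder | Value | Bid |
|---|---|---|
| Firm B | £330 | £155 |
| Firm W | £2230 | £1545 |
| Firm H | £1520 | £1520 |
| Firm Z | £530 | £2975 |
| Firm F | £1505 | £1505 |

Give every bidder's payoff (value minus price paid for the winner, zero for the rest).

Payoffs: Firm B £0, Firm W £0, Firm H £0, Firm Z -£1015, Firm F £0.

Bids in descending order: Firm Z £2975, then Firm W £1545, then Firm H £1520, then Firm F £1505, then Firm B £155.
Firm Z has the top bid and wins; the price is the second-highest bid, £1545.
Firm Z's payoff = £530 − £1545 = -£1015. All other bidders lose, so their payoff is 0.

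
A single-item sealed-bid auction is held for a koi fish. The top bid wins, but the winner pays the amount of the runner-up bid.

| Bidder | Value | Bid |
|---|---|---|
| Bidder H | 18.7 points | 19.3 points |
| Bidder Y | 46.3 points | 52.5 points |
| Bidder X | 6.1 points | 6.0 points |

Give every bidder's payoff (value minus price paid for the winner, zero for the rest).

Bidder H 0.0 points, Bidder Y 27.0 points, Bidder X 0.0 points.

Bids in descending order: Bidder Y 52.5 points; Bidder H 19.3 points; Bidder X 6.0 points.
Bidder Y has the top bid and wins; the price is the second-highest bid, 19.3 points.
Bidder Y's payoff = 46.3 points − 19.3 points = 27.0 points. All other bidders lose, so their payoff is 0.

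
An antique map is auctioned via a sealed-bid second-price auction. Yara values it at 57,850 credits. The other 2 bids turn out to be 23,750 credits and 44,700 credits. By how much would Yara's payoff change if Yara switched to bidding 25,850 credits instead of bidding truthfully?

The highest competing bid is 44,700 credits.
Bidding truthfully at 57,850 credits: Yara has the top bid, wins, and pays the second-highest bid 44,700 credits. Payoff = 57,850 credits − 44,700 credits = 13,150 credits.
Bidding 25,850 credits: the top bid is 44,700 credits (a rival), so Yara loses. Payoff = 0 credits.
Change = 0 credits − 13,150 credits = -13,150 credits.

-13,150 credits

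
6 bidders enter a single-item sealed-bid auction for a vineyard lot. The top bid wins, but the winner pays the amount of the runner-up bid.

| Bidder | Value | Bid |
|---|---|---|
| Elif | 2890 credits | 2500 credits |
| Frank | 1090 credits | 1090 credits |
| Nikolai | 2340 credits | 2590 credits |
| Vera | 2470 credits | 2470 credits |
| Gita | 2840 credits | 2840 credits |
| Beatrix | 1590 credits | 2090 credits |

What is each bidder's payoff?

Payoffs: Elif 0 credits, Frank 0 credits, Nikolai 0 credits, Vera 0 credits, Gita 250 credits, Beatrix 0 credits.

Sorted high to low: Gita 2840 credits > Nikolai 2590 credits > Elif 2500 credits > Vera 2470 credits > Beatrix 2090 credits > Frank 1090 credits.
Gita has the top bid and wins; the price is the second-highest bid, 2590 credits.
Gita's payoff = 2840 credits − 2590 credits = 250 credits. All other bidders lose, so their payoff is 0.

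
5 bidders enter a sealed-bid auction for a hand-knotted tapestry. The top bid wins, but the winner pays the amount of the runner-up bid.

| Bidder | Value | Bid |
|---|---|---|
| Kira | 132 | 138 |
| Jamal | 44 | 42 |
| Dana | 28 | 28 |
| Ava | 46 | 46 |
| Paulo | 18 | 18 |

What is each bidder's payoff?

Ranking the bids: Kira 138, then Ava 46, then Jamal 42, then Dana 28, then Paulo 18.
Kira has the top bid and wins; the price is the second-highest bid, 46.
Kira's payoff = 132 − 46 = 86. All other bidders lose, so their payoff is 0.

Payoffs: Kira 86, Jamal 0, Dana 0, Ava 0, Paulo 0.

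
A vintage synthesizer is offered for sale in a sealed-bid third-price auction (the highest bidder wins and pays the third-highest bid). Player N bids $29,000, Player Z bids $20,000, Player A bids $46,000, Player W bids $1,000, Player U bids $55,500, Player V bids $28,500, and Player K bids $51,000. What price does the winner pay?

Ordered from highest: Player U $55,500 > Player K $51,000 > Player A $46,000 > Player N $29,000 > Player V $28,500 > Player Z $20,000 > Player W $1,000.
Player U is the highest bidder, so Player U wins.
Under the third-price rule, the price is the third-highest bid: $46,000.

Price paid: $46,000.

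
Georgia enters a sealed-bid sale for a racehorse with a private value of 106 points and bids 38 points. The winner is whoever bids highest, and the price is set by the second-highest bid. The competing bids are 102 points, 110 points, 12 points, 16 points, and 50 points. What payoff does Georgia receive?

0 points

Highest competing bid: 110 points.
Georgia's bid 38 points is not the highest, so Georgia loses, pays nothing, and earns zero payoff.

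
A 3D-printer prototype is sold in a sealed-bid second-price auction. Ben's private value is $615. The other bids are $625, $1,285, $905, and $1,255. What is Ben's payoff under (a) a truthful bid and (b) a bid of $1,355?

The highest competing bid is $1,285.
Bidding truthfully at $615: the top bid is $1,285 (a rival), so Ben loses. Payoff = $0.
Bidding $1,355: Ben has the top bid, wins, and pays the second-highest bid $1,285. Payoff = $615 − $1,285 = -$670.
Deviating from a truthful bid can only lose payoff in a second-price auction — never gain.

Truthful: $0; alternative: -$670.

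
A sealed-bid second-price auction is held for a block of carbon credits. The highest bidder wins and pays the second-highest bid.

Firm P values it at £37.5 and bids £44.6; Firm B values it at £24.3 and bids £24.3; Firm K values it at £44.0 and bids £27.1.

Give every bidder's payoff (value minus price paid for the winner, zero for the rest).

Sorted high to low: Firm P £44.6; Firm K £27.1; Firm B £24.3.
Firm P has the top bid and wins; the price is the second-highest bid, £27.1.
Firm P's payoff = £37.5 − £27.1 = £10.4. All other bidders lose, so their payoff is 0.

Firm P £10.4, Firm B £0.0, Firm K £0.0.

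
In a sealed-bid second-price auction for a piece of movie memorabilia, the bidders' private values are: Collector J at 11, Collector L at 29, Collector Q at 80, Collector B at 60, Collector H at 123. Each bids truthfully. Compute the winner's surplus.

Ranking the bids: Collector H 123, then Collector Q 80, then Collector B 60, then Collector L 29, then Collector J 11.
Collector H wins with the top bid and pays the second-highest, 80.
Surplus = 123 − 80 = 43.

Winner's surplus: 43.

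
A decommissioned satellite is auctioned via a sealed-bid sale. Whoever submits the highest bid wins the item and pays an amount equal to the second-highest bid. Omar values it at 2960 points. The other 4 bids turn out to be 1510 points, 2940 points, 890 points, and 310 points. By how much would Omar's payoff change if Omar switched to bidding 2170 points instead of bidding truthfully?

-20 points

The highest competing bid is 2940 points.
Bidding truthfully at 2960 points: Omar has the top bid, wins, and pays the second-highest bid 2940 points. Payoff = 2960 points − 2940 points = 20 points.
Bidding 2170 points: the top bid is 2940 points (a rival), so Omar loses. Payoff = 0 points.
Change = 0 points − 20 points = -20 points.
Deviating from a truthful bid can only lose payoff in a second-price auction — never gain.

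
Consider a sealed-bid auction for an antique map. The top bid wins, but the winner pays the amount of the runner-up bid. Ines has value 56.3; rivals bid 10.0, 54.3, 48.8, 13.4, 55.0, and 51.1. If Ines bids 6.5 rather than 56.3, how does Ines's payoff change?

The highest competing bid is 55.0.
Bidding truthfully at 56.3: Ines has the top bid, wins, and pays the second-highest bid 55.0. Payoff = 56.3 − 55.0 = 1.3.
Bidding 6.5: the top bid is 55.0 (a rival), so Ines loses. Payoff = 0.0.
Change = 0.0 − 1.3 = -1.3.

Payoff change: -1.3.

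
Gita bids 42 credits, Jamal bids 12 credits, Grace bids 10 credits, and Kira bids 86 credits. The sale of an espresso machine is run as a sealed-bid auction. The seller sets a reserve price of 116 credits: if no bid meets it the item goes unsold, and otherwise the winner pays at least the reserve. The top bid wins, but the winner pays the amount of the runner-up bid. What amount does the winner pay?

unsold

Sorted high to low: Kira 86 credits; Gita 42 credits; Jamal 12 credits; Grace 10 credits.
The top bid 86 credits is below the reserve 116 credits, so the item goes unsold and nothing is paid.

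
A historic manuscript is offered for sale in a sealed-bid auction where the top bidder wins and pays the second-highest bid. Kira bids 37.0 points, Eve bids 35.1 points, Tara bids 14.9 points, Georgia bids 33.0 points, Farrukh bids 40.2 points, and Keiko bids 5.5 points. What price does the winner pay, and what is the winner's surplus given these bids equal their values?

Bids in descending order: Farrukh 40.2 points > Kira 37.0 points > Eve 35.1 points > Georgia 33.0 points > Tara 14.9 points > Keiko 5.5 points.
Farrukh is the highest bidder, so Farrukh wins.
Under the second-price rule, the price is the second-highest bid: 37.0 points.
Surplus = 40.2 points − 37.0 points = 3.2 points.

The winner pays 37.0 points for a surplus of 3.2 points.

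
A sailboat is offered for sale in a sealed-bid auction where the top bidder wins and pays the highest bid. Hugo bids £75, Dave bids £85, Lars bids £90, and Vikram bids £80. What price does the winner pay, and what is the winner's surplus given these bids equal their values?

Bids in descending order: Lars £90; Dave £85; Vikram £80; Hugo £75.
Lars is the highest bidder, so Lars wins.
Under the first-price rule, the price is the highest bid: £90.
Surplus = £90 − £90 = £0.

The winner pays £90 for a surplus of £0.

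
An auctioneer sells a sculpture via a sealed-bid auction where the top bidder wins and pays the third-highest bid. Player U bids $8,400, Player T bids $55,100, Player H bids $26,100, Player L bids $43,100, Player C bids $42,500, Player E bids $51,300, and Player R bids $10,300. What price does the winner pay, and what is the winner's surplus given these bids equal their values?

The winner pays $43,100 for a surplus of $12,000.

Ranking the bids: Player T $55,100, then Player E $51,300, then Player L $43,100, then Player C $42,500, then Player H $26,100, then Player R $10,300, then Player U $8,400.
Player T is the highest bidder, so Player T wins.
Under the third-price rule, the price is the third-highest bid: $43,100.
Surplus = $55,100 − $43,100 = $12,000.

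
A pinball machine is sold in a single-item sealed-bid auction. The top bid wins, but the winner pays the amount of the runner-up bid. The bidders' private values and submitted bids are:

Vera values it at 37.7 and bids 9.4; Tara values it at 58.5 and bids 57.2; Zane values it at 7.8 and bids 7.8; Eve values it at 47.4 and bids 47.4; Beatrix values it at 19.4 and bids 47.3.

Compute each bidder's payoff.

Ranking the bids: Tara 57.2; Eve 47.4; Beatrix 47.3; Vera 9.4; Zane 7.8.
Tara has the top bid and wins; the price is the second-highest bid, 47.4.
Tara's payoff = 58.5 − 47.4 = 11.1. All other bidders lose, so their payoff is 0.

Vera 0.0, Tara 11.1, Zane 0.0, Eve 0.0, Beatrix 0.0.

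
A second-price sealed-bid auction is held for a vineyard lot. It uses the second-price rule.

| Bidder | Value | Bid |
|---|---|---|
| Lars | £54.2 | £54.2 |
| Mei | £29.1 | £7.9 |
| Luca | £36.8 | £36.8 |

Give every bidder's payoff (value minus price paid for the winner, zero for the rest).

Bids in descending order: Lars £54.2 > Luca £36.8 > Mei £7.9.
Lars has the top bid and wins; the price is the second-highest bid, £36.8.
Lars's payoff = £54.2 − £36.8 = £17.4. All other bidders lose, so their payoff is 0.

Lars £17.4, Mei £0.0, Luca £0.0.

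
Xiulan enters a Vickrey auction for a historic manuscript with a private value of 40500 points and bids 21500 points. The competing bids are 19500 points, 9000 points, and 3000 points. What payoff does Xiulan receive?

Highest competing bid: 19500 points.
Xiulan's bid 21500 points is the highest overall, so Xiulan wins and pays the second-highest bid, 19500 points.
Payoff = value − price = 40500 points − 19500 points = 21000 points.

Xiulan's payoff: 21000 points.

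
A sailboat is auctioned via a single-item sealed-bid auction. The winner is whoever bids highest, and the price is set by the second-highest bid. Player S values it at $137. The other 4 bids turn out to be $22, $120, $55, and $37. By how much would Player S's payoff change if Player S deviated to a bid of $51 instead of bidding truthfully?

The highest competing bid is $120.
Bidding truthfully at $137: Player S has the top bid, wins, and pays the second-highest bid $120. Payoff = $137 − $120 = $17.
Bidding $51: the top bid is $120 (a rival), so Player S loses. Payoff = $0.
Change = $0 − $17 = -$17.
This is the dominant-strategy logic: truthful bidding weakly beats any alternative.

Payoff change: -$17.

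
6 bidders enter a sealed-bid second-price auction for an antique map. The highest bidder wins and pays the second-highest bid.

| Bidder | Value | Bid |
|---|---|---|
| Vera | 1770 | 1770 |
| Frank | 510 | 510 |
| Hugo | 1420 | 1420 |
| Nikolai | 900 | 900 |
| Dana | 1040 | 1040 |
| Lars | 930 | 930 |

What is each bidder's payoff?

Payoffs: Vera 350, Frank 0, Hugo 0, Nikolai 0, Dana 0, Lars 0.

Bids in descending order: Vera 1770, then Hugo 1420, then Dana 1040, then Lars 930, then Nikolai 900, then Frank 510.
Vera has the top bid and wins; the price is the second-highest bid, 1420.
Vera's payoff = 1770 − 1420 = 350. All other bidders lose, so their payoff is 0.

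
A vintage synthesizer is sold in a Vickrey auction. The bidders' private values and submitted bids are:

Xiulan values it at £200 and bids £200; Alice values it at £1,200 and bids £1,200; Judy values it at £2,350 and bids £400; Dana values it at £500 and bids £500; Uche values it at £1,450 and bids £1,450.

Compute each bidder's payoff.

Bids in descending order: Uche £1,450 > Alice £1,200 > Dana £500 > Judy £400 > Xiulan £200.
Uche has the top bid and wins; the price is the second-highest bid, £1,200.
Uche's payoff = £1,450 − £1,200 = £250. All other bidders lose, so their payoff is 0.

Payoffs: Xiulan £0, Alice £0, Judy £0, Dana £0, Uche £250.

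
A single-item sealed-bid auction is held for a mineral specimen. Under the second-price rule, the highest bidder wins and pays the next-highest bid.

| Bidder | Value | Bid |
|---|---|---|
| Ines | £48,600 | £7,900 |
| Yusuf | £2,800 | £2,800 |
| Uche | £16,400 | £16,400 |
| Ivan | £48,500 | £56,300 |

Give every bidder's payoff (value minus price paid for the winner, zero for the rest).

Sorted high to low: Ivan £56,300, then Uche £16,400, then Ines £7,900, then Yusuf £2,800.
Ivan has the top bid and wins; the price is the second-highest bid, £16,400.
Ivan's payoff = £48,500 − £16,400 = £32,100. All other bidders lose, so their payoff is 0.

Ines £0, Yusuf £0, Uche £0, Ivan £32,100.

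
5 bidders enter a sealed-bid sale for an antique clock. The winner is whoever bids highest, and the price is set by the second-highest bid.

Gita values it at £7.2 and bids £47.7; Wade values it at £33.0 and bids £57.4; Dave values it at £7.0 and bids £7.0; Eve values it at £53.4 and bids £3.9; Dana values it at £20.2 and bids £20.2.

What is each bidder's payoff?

Sorted high to low: Wade £57.4 > Gita £47.7 > Dana £20.2 > Dave £7.0 > Eve £3.9.
Wade has the top bid and wins; the price is the second-highest bid, £47.7.
Wade's payoff = £33.0 − £47.7 = -£14.7. All other bidders lose, so their payoff is 0.

Payoffs: Gita £0.0, Wade -£14.7, Dave £0.0, Eve £0.0, Dana £0.0.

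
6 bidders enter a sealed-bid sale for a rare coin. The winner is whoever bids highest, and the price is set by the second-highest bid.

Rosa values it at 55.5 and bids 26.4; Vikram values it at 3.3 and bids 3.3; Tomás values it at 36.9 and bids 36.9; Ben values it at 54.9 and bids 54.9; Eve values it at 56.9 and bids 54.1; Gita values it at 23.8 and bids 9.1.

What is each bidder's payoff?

Payoffs: Rosa 0.0, Vikram 0.0, Tomás 0.0, Ben 0.8, Eve 0.0, Gita 0.0.

Ranking the bids: Ben 54.9; Eve 54.1; Tomás 36.9; Rosa 26.4; Gita 9.1; Vikram 3.3.
Ben has the top bid and wins; the price is the second-highest bid, 54.1.
Ben's payoff = 54.9 − 54.1 = 0.8. All other bidders lose, so their payoff is 0.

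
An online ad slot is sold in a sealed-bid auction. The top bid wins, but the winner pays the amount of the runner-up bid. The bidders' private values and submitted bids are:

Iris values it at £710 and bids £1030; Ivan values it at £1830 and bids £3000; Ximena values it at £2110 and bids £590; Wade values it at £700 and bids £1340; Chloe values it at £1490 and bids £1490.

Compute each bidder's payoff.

Payoffs: Iris £0, Ivan £340, Ximena £0, Wade £0, Chloe £0.

Bids in descending order: Ivan £3000 > Chloe £1490 > Wade £1340 > Iris £1030 > Ximena £590.
Ivan has the top bid and wins; the price is the second-highest bid, £1490.
Ivan's payoff = £1830 − £1490 = £340. All other bidders lose, so their payoff is 0.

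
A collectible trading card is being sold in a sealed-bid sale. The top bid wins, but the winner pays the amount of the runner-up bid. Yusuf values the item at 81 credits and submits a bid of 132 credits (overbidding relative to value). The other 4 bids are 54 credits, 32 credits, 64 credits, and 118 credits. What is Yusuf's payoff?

Highest competing bid: 118 credits.
Yusuf's bid 132 credits is the highest overall, so Yusuf wins and pays the second-highest bid, 118 credits.
Payoff = value − price = 81 credits − 118 credits = -37 credits.

Yusuf's payoff: -37 credits.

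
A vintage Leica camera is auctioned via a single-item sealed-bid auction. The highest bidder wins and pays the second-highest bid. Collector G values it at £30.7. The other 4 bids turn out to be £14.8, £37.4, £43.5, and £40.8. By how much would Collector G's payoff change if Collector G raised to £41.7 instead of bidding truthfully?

The highest competing bid is £43.5.
Bidding truthfully at £30.7: the top bid is £43.5 (a rival), so Collector G loses. Payoff = £0.0.
Bidding £41.7: the top bid is £43.5 (a rival), so Collector G loses. Payoff = £0.0.
Change = £0.0 − £0.0 = £0.0.

£0.0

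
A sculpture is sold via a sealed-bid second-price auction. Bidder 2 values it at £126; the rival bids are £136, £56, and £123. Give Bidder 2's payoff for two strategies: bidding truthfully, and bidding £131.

The highest competing bid is £136.
Bidding truthfully at £126: the top bid is £136 (a rival), so Bidder 2 loses. Payoff = £0.
Bidding £131: the top bid is £136 (a rival), so Bidder 2 loses. Payoff = £0.
The bid only affects whether you win, not the price — here both bids land on the same side of the top rival bid, so the deviation is payoff-neutral.

Truthful: £0; alternative: £0.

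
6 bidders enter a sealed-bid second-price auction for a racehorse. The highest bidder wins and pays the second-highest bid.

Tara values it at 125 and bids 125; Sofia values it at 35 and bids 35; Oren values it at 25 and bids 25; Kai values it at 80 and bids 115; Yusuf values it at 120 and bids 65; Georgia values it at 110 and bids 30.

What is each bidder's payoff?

Payoffs: Tara 10, Sofia 0, Oren 0, Kai 0, Yusuf 0, Georgia 0.

Ordered from highest: Tara 125 > Kai 115 > Yusuf 65 > Sofia 35 > Georgia 30 > Oren 25.
Tara has the top bid and wins; the price is the second-highest bid, 115.
Tara's payoff = 125 − 115 = 10. All other bidders lose, so their payoff is 0.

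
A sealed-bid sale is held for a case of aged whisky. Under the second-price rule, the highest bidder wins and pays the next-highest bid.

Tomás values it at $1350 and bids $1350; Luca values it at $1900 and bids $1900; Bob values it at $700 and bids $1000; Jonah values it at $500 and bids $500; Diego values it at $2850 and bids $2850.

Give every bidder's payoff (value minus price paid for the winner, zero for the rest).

Tomás $0, Luca $0, Bob $0, Jonah $0, Diego $950.

Sorted high to low: Diego $2850, then Luca $1900, then Tomás $1350, then Bob $1000, then Jonah $500.
Diego has the top bid and wins; the price is the second-highest bid, $1900.
Diego's payoff = $2850 − $1900 = $950. All other bidders lose, so their payoff is 0.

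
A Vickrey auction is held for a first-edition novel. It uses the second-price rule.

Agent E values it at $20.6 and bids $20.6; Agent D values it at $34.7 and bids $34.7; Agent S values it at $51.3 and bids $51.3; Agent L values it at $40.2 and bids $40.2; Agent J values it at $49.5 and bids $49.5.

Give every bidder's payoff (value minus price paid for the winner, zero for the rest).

Bids in descending order: Agent S $51.3 > Agent J $49.5 > Agent L $40.2 > Agent D $34.7 > Agent E $20.6.
Agent S has the top bid and wins; the price is the second-highest bid, $49.5.
Agent S's payoff = $51.3 − $49.5 = $1.8. All other bidders lose, so their payoff is 0.

Agent E $0.0, Agent D $0.0, Agent S $1.8, Agent L $0.0, Agent J $0.0.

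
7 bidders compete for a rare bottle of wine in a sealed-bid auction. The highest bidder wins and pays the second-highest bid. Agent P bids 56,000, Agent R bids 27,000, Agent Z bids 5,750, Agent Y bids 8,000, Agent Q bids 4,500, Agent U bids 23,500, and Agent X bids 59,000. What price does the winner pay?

Price paid: 56,000.

Ranking the bids: Agent X 59,000, then Agent P 56,000, then Agent R 27,000, then Agent U 23,500, then Agent Y 8,000, then Agent Z 5,750, then Agent Q 4,500.
Agent X has the highest bid, so Agent X wins.
The second-highest bid is 56,000, so that is what Agent X pays.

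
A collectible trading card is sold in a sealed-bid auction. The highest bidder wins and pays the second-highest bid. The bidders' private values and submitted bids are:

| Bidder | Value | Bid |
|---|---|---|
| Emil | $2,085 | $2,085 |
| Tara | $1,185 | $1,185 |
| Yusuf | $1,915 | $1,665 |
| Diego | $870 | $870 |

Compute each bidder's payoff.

Emil $420, Tara $0, Yusuf $0, Diego $0.

Ordered from highest: Emil $2,085; Yusuf $1,665; Tara $1,185; Diego $870.
Emil has the top bid and wins; the price is the second-highest bid, $1,665.
Emil's payoff = $2,085 − $1,665 = $420. All other bidders lose, so their payoff is 0.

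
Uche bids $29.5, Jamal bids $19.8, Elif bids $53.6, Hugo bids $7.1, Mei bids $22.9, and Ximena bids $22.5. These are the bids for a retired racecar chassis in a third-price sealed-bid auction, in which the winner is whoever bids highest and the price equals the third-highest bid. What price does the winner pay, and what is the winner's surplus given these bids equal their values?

Sorted high to low: Elif $53.6 > Uche $29.5 > Mei $22.9 > Ximena $22.5 > Jamal $19.8 > Hugo $7.1.
Elif is the highest bidder, so Elif wins.
Under the third-price rule, the price is the third-highest bid: $22.9.
Surplus = $53.6 − $22.9 = $30.7.

The winner pays $22.9 for a surplus of $30.7.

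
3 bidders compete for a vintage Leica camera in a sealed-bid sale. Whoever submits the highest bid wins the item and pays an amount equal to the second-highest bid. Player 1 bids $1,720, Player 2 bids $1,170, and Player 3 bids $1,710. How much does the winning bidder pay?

$1,710

Bids in descending order: Player 1 $1,720 > Player 3 $1,710 > Player 2 $1,170.
Player 1 has the highest bid, so Player 1 wins.
The second-highest bid is $1,710, so that is what Player 1 pays.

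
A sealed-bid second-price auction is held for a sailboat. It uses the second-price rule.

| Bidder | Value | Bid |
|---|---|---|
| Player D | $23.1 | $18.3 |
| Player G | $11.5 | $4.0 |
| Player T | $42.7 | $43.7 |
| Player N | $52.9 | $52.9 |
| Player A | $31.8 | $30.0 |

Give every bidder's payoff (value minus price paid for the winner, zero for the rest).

Ranking the bids: Player N $52.9, then Player T $43.7, then Player A $30.0, then Player D $18.3, then Player G $4.0.
Player N has the top bid and wins; the price is the second-highest bid, $43.7.
Player N's payoff = $52.9 − $43.7 = $9.2. All other bidders lose, so their payoff is 0.

Payoffs: Player D $0.0, Player G $0.0, Player T $0.0, Player N $9.2, Player A $0.0.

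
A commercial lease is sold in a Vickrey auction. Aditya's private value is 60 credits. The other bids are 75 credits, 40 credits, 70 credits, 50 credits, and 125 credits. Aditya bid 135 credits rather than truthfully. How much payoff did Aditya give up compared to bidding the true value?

Payoff forgone: 65 credits.

The highest competing bid is 125 credits.
Bidding truthfully at 60 credits: the top bid is 125 credits (a rival), so Aditya loses. Payoff = 0 credits.
Bidding 135 credits: Aditya has the top bid, wins, and pays the second-highest bid 125 credits. Payoff = 60 credits − 125 credits = -65 credits.
Regret = truthful payoff − actual payoff = 0 credits − -65 credits = 65 credits.
This is the dominant-strategy logic: truthful bidding weakly beats any alternative.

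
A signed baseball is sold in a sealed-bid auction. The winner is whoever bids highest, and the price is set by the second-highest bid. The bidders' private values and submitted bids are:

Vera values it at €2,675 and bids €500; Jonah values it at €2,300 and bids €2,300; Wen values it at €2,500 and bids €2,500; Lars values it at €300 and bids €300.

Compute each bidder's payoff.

Payoffs: Vera €0, Jonah €0, Wen €200, Lars €0.

Sorted high to low: Wen €2,500; Jonah €2,300; Vera €500; Lars €300.
Wen has the top bid and wins; the price is the second-highest bid, €2,300.
Wen's payoff = €2,500 − €2,300 = €200. All other bidders lose, so their payoff is 0.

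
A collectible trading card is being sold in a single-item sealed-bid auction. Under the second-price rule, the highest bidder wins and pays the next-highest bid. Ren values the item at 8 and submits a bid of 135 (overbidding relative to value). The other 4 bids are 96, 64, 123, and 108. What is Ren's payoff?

Highest competing bid: 123.
Ren's bid 135 is the highest overall, so Ren wins and pays the second-highest bid, 123.
Payoff = value − price = 8 − 123 = -115.

Payoff = -115.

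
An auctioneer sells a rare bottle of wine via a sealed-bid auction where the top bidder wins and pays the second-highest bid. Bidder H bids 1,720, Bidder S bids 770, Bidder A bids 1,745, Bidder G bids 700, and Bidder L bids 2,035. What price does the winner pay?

Bids in descending order: Bidder L 2,035, then Bidder A 1,745, then Bidder H 1,720, then Bidder S 770, then Bidder G 700.
Bidder L is the highest bidder, so Bidder L wins.
Under the second-price rule, the price is the second-highest bid: 1,745.

1,745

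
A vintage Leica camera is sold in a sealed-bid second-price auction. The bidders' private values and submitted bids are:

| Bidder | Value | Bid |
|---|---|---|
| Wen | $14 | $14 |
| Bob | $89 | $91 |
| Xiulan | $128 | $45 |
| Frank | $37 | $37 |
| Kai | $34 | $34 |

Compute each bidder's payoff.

Ranking the bids: Bob $91; Xiulan $45; Frank $37; Kai $34; Wen $14.
Bob has the top bid and wins; the price is the second-highest bid, $45.
Bob's payoff = $89 − $45 = $44. All other bidders lose, so their payoff is 0.

Payoffs: Wen $0, Bob $44, Xiulan $0, Frank $0, Kai $0.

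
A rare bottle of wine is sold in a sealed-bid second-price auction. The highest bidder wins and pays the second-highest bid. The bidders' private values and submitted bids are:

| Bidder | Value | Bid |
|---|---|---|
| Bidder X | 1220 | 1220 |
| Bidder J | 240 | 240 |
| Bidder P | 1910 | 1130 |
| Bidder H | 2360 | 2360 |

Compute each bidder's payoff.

Payoffs: Bidder X 0, Bidder J 0, Bidder P 0, Bidder H 1140.

Ordered from highest: Bidder H 2360, then Bidder X 1220, then Bidder P 1130, then Bidder J 240.
Bidder H has the top bid and wins; the price is the second-highest bid, 1220.
Bidder H's payoff = 2360 − 1220 = 1140. All other bidders lose, so their payoff is 0.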